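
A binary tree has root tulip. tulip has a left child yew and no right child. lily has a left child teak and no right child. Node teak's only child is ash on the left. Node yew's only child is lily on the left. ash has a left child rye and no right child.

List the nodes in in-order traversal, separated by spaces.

rye ash teak lily yew tulip

In-order visits the left subtree, then the node, then the right subtree.
At tulip: go left to yew.
  At yew: go left to lily.
    At lily: go left to teak.
      At teak: go left to ash.
        At ash: go left to rye.
          rye is a leaf — visit rye.
        Visit ash.
        At ash: no right child.
      Visit teak.
      At teak: no right child.
    Visit lily.
    At lily: no right child.
  Visit yew.
  At yew: no right child.
Visit tulip.
At tulip: no right child.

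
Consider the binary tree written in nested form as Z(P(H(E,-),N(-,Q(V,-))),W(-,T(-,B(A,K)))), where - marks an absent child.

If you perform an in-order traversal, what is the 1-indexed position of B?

In-order visits the left subtree, then the node, then the right subtree.
At Z: go left to P.
  At P: go left to H.
    At H: go left to E.
      E is a leaf — visit E.
    Visit H.
    At H: no right child.
  Visit P.
  At P: go right to N.
    At N: no left child.
    Visit N.
    At N: go right to Q.
      At Q: go left to V.
        V is a leaf — visit V.
      Visit Q.
      At Q: no right child.
Visit Z.
At Z: go right to W.
  At W: no left child.
  Visit W.
  At W: go right to T.
    At T: no left child.
    Visit T.
    At T: go right to B.
      At B: go left to A.
        A is a leaf — visit A.
      Visit B.
      At B: go right to K.
        K is a leaf — visit K.
Full in-order sequence: E, H, P, N, V, Q, Z, W, T, A, B, K.

11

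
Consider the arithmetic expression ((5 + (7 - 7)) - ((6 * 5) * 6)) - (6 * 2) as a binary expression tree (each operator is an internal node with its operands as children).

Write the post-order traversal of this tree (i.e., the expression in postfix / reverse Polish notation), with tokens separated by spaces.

Post-order on an expression tree gives postfix notation: for each operator, emit left operand, right operand, then the operator.

5 7 7 - + 6 5 * 6 * - 6 2 * -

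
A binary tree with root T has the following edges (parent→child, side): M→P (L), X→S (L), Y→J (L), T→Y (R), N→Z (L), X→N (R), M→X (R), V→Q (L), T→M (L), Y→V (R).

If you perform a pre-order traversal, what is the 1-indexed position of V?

10

Pre-order visits the node, then its left subtree, then its right subtree.
Visit T.
At T: go left to M.
  Visit M.
  At M: go left to P.
    P is a leaf — visit P.
  At M: go right to X.
    Visit X.
    At X: go left to S.
      S is a leaf — visit S.
    At X: go right to N.
      Visit N.
      At N: go left to Z.
        Z is a leaf — visit Z.
      At N: no right child.
At T: go right to Y.
  Visit Y.
  At Y: go left to J.
    J is a leaf — visit J.
  At Y: go right to V.
    Visit V.
    At V: go left to Q.
      Q is a leaf — visit Q.
    At V: no right child.
Full pre-order sequence: T, M, P, X, S, N, Z, Y, J, V, Q.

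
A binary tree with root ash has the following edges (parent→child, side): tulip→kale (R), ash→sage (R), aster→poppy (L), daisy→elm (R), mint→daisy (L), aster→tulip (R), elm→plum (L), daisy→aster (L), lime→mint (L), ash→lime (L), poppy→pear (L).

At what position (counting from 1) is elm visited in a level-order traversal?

Level-order visits nodes level by level from the root, left to right within each level.
Level 0: ash
Level 1: lime, sage
Level 2: mint
Level 3: daisy
Level 4: aster, elm
Level 5: poppy, tulip, plum
Level 6: pear, kale
Full level-order sequence: ash, lime, sage, mint, daisy, aster, elm, poppy, tulip, plum, pear, kale.

7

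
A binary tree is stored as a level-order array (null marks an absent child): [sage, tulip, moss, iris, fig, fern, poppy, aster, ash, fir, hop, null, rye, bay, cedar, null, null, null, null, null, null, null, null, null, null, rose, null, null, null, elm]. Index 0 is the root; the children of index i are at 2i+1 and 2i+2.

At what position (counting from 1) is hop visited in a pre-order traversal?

8

Pre-order visits the node, then its left subtree, then its right subtree.
Visit sage.
At sage: go left to tulip.
  Visit tulip.
  At tulip: go left to iris.
    Visit iris.
    At iris: go left to aster.
      aster is a leaf — visit aster.
    At iris: go right to ash.
      ash is a leaf — visit ash.
  At tulip: go right to fig.
    Visit fig.
    At fig: go left to fir.
      fir is a leaf — visit fir.
    At fig: go right to hop.
      hop is a leaf — visit hop.
At sage: go right to moss.
  Visit moss.
  At moss: go left to fern.
    Visit fern.
    At fern: no left child.
    At fern: go right to rye.
      Visit rye.
      At rye: go left to rose.
        rose is a leaf — visit rose.
      At rye: no right child.
  At moss: go right to poppy.
    Visit poppy.
    At poppy: go left to bay.
      bay is a leaf — visit bay.
    At poppy: go right to cedar.
      Visit cedar.
      At cedar: go left to elm.
        elm is a leaf — visit elm.
      At cedar: no right child.
Full pre-order sequence: sage, tulip, iris, aster, ash, fig, fir, hop, moss, fern, rye, rose, poppy, bay, cedar, elm.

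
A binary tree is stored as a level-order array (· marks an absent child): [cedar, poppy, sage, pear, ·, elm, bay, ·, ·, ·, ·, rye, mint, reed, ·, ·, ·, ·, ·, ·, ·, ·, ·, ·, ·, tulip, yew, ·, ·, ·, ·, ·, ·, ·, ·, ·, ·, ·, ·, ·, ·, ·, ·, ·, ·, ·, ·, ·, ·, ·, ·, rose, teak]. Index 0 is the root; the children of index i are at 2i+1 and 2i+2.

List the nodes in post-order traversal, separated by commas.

Post-order visits the left subtree, then the right subtree, then the node.
At cedar: go left to poppy.
  At poppy: go left to pear.
    pear is a leaf — visit pear.
  At poppy: no right child.
  Visit poppy.
At cedar: go right to sage.
  At sage: go left to elm.
    At elm: go left to rye.
      rye is a leaf — visit rye.
    At elm: go right to mint.
      At mint: go left to tulip.
        At tulip: go left to rose.
          rose is a leaf — visit rose.
        At tulip: go right to teak.
          teak is a leaf — visit teak.
        Visit tulip.
      At mint: go right to yew.
        yew is a leaf — visit yew.
      Visit mint.
    Visit elm.
  At sage: go right to bay.
    At bay: go left to reed.
      reed is a leaf — visit reed.
    At bay: no right child.
    Visit bay.
  Visit sage.
Visit cedar.

pear, poppy, rye, rose, teak, tulip, yew, mint, elm, reed, bay, sage, cedar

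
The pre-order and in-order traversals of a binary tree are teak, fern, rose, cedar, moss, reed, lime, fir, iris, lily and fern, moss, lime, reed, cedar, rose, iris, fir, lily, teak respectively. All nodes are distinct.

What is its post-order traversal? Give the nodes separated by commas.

lime, reed, moss, cedar, iris, lily, fir, rose, fern, teak

The first element of pre-order is the root; it splits in-order into left and right subtrees.
Root teak: left subtree has 9 nodes {fern, moss, lime, reed, cedar, rose, iris, fir, lily}, right has 0 { }.
  Root fern: left subtree has 0 nodes { }, right has 8 {moss, lime, reed, cedar, rose, iris, fir, lily}.
    Root rose: left subtree has 4 nodes {moss, lime, reed, cedar}, right has 3 {iris, fir, lily}.
      Root cedar: left subtree has 3 nodes {moss, lime, reed}, right has 0 { }.
        Root moss: left subtree has 0 nodes { }, right has 2 {lime, reed}.
          Root reed: left subtree has 1 node {lime}, right has 0 { }.
      Root fir: left subtree has 1 node {iris}, right has 1 {lily}.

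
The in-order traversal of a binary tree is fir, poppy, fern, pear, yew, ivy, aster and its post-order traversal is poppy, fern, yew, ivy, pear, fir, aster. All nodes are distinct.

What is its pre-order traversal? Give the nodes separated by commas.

The last element of post-order is the root; it splits in-order into left and right subtrees.
Root aster: left subtree has 6 nodes {fir, poppy, fern, pear, yew, ivy}, right has 0 { }.
  Root fir: left subtree has 0 nodes { }, right has 5 {poppy, fern, pear, yew, ivy}.
    Root pear: left subtree has 2 nodes {poppy, fern}, right has 2 {yew, ivy}.
      Root fern: left subtree has 1 node {poppy}, right has 0 { }.
      Root ivy: left subtree has 1 node {yew}, right has 0 { }.

aster, fir, pear, fern, poppy, ivy, yew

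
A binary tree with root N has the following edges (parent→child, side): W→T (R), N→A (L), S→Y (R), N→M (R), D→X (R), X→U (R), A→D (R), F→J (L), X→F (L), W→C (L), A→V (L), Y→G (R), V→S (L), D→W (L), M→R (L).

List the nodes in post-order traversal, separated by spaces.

Post-order visits the left subtree, then the right subtree, then the node.
At N: go left to A.
  At A: go left to V.
    At V: go left to S.
      At S: no left child.
      At S: go right to Y.
        At Y: no left child.
        At Y: go right to G.
          G is a leaf — visit G.
        Visit Y.
      Visit S.
    At V: no right child.
    Visit V.
  At A: go right to D.
    At D: go left to W.
      At W: go left to C.
        C is a leaf — visit C.
      At W: go right to T.
        T is a leaf — visit T.
      Visit W.
    At D: go right to X.
      At X: go left to F.
        At F: go left to J.
          J is a leaf — visit J.
        At F: no right child.
        Visit F.
      At X: go right to U.
        U is a leaf — visit U.
      Visit X.
    Visit D.
  Visit A.
At N: go right to M.
  At M: go left to R.
    R is a leaf — visit R.
  At M: no right child.
  Visit M.
Visit N.

G Y S V C T W J F U X D A R M N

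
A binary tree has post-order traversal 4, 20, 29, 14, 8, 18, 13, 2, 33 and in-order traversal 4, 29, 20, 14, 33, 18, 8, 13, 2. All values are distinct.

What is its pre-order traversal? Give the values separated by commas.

The last element of post-order is the root; it splits in-order into left and right subtrees.
Root 33: left subtree has 4 nodes {4, 29, 20, 14}, right has 4 {18, 8, 13, 2}.
  Root 14: left subtree has 3 nodes {4, 29, 20}, right has 0 { }.
    Root 29: left subtree has 1 node {4}, right has 1 {20}.
  Root 2: left subtree has 3 nodes {18, 8, 13}, right has 0 { }.
    Root 13: left subtree has 2 nodes {18, 8}, right has 0 { }.
      Root 18: left subtree has 0 nodes { }, right has 1 {8}.

33, 14, 29, 4, 20, 2, 13, 18, 8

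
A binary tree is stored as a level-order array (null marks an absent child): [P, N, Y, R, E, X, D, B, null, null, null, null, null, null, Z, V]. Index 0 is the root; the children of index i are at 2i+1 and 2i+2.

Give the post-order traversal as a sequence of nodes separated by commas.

V, B, R, E, N, X, Z, D, Y, P

Post-order visits the left subtree, then the right subtree, then the node.
At P: go left to N.
  At N: go left to R.
    At R: go left to B.
      At B: go left to V.
        V is a leaf — visit V.
      At B: no right child.
      Visit B.
    At R: no right child.
    Visit R.
  At N: go right to E.
    E is a leaf — visit E.
  Visit N.
At P: go right to Y.
  At Y: go left to X.
    X is a leaf — visit X.
  At Y: go right to D.
    At D: no left child.
    At D: go right to Z.
      Z is a leaf — visit Z.
    Visit D.
  Visit Y.
Visit P.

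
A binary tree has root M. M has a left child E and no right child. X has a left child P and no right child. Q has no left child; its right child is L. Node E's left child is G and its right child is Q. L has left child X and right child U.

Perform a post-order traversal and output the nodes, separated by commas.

Post-order visits the left subtree, then the right subtree, then the node.
At M: go left to E.
  At E: go left to G.
    G is a leaf — visit G.
  At E: go right to Q.
    At Q: no left child.
    At Q: go right to L.
      At L: go left to X.
        At X: go left to P.
          P is a leaf — visit P.
        At X: no right child.
        Visit X.
      At L: go right to U.
        U is a leaf — visit U.
      Visit L.
    Visit Q.
  Visit E.
At M: no right child.
Visit M.

G, P, X, U, L, Q, E, M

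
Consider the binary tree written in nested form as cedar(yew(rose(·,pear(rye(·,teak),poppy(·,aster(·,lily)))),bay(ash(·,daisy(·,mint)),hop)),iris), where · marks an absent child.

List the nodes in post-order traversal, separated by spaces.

Post-order visits the left subtree, then the right subtree, then the node.
At cedar: go left to yew.
  At yew: go left to rose.
    At rose: no left child.
    At rose: go right to pear.
      At pear: go left to rye.
        At rye: no left child.
        At rye: go right to teak.
          teak is a leaf — visit teak.
        Visit rye.
      At pear: go right to poppy.
        At poppy: no left child.
        At poppy: go right to aster.
          At aster: no left child.
          At aster: go right to lily.
            lily is a leaf — visit lily.
          Visit aster.
        Visit poppy.
      Visit pear.
    Visit rose.
  At yew: go right to bay.
    At bay: go left to ash.
      At ash: no left child.
      At ash: go right to daisy.
        At daisy: no left child.
        At daisy: go right to mint.
          mint is a leaf — visit mint.
        Visit daisy.
      Visit ash.
    At bay: go right to hop.
      hop is a leaf — visit hop.
    Visit bay.
  Visit yew.
At cedar: go right to iris.
  iris is a leaf — visit iris.
Visit cedar.

teak rye lily aster poppy pear rose mint daisy ash hop bay yew iris cedar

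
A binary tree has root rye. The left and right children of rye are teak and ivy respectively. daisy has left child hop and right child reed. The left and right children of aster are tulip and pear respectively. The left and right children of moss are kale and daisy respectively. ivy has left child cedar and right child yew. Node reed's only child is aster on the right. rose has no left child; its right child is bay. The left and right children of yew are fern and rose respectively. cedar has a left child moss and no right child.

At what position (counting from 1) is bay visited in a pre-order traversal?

Pre-order visits the node, then its left subtree, then its right subtree.
Visit rye.
At rye: go left to teak.
  teak is a leaf — visit teak.
At rye: go right to ivy.
  Visit ivy.
  At ivy: go left to cedar.
    Visit cedar.
    At cedar: go left to moss.
      Visit moss.
      At moss: go left to kale.
        kale is a leaf — visit kale.
      At moss: go right to daisy.
        Visit daisy.
        At daisy: go left to hop.
          hop is a leaf — visit hop.
        At daisy: go right to reed.
          Visit reed.
          At reed: no left child.
          At reed: go right to aster.
            Visit aster.
            At aster: go left to tulip.
              tulip is a leaf — visit tulip.
            At aster: go right to pear.
              pear is a leaf — visit pear.
    At cedar: no right child.
  At ivy: go right to yew.
    Visit yew.
    At yew: go left to fern.
      fern is a leaf — visit fern.
    At yew: go right to rose.
      Visit rose.
      At rose: no left child.
      At rose: go right to bay.
        bay is a leaf — visit bay.
Full pre-order sequence: rye, teak, ivy, cedar, moss, kale, daisy, hop, reed, aster, tulip, pear, yew, fern, rose, bay.

16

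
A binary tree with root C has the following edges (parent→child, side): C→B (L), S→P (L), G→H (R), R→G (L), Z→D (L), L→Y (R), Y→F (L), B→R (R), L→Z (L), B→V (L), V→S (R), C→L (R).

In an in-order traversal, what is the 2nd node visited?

In-order visits the left subtree, then the node, then the right subtree.
At C: go left to B.
  At B: go left to V.
    At V: no left child.
    Visit V.
    At V: go right to S.
      At S: go left to P.
        P is a leaf — visit P.
      Visit S.
      At S: no right child.
  Visit B.
  At B: go right to R.
    At R: go left to G.
      At G: no left child.
      Visit G.
      At G: go right to H.
        H is a leaf — visit H.
    Visit R.
    At R: no right child.
Visit C.
At C: go right to L.
  At L: go left to Z.
    At Z: go left to D.
      D is a leaf — visit D.
    Visit Z.
    At Z: no right child.
  Visit L.
  At L: go right to Y.
    At Y: go left to F.
      F is a leaf — visit F.
    Visit Y.
    At Y: no right child.
Full in-order sequence: V, P, S, B, G, H, R, C, D, Z, L, F, Y.

P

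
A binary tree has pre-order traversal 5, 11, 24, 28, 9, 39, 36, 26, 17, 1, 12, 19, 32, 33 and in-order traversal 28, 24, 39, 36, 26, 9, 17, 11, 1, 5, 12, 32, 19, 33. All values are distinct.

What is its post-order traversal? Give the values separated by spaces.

The first element of pre-order is the root; it splits in-order into left and right subtrees.
Root 5: left subtree has 9 nodes {28, 24, 39, 36, 26, 9, 17, 11, 1}, right has 4 {12, 32, 19, 33}.
  Root 11: left subtree has 7 nodes {28, 24, 39, 36, 26, 9, 17}, right has 1 {1}.
    Root 24: left subtree has 1 node {28}, right has 5 {39, 36, 26, 9, 17}.
      Root 9: left subtree has 3 nodes {39, 36, 26}, right has 1 {17}.
        Root 39: left subtree has 0 nodes { }, right has 2 {36, 26}.
          Root 36: left subtree has 0 nodes { }, right has 1 {26}.
  Root 12: left subtree has 0 nodes { }, right has 3 {32, 19, 33}.
    Root 19: left subtree has 1 node {32}, right has 1 {33}.

28 26 36 39 17 9 24 1 11 32 33 19 12 5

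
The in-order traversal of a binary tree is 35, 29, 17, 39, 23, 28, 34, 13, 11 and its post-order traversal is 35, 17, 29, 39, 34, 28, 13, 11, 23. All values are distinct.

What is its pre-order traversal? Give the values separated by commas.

23, 39, 29, 35, 17, 11, 13, 28, 34

The last element of post-order is the root; it splits in-order into left and right subtrees.
Root 23: left subtree has 4 nodes {35, 29, 17, 39}, right has 4 {28, 34, 13, 11}.
  Root 39: left subtree has 3 nodes {35, 29, 17}, right has 0 { }.
    Root 29: left subtree has 1 node {35}, right has 1 {17}.
  Root 11: left subtree has 3 nodes {28, 34, 13}, right has 0 { }.
    Root 13: left subtree has 2 nodes {28, 34}, right has 0 { }.
      Root 28: left subtree has 0 nodes { }, right has 1 {34}.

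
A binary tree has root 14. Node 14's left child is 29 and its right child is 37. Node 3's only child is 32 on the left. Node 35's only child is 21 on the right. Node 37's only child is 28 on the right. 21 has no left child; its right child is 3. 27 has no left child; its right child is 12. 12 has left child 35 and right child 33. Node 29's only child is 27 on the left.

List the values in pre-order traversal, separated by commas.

Pre-order visits the node, then its left subtree, then its right subtree.
Visit 14.
At 14: go left to 29.
  Visit 29.
  At 29: go left to 27.
    Visit 27.
    At 27: no left child.
    At 27: go right to 12.
      Visit 12.
      At 12: go left to 35.
        Visit 35.
        At 35: no left child.
        At 35: go right to 21.
          Visit 21.
          At 21: no left child.
          At 21: go right to 3.
            Visit 3.
            At 3: go left to 32.
              32 is a leaf — visit 32.
            At 3: no right child.
      At 12: go right to 33.
        33 is a leaf — visit 33.
  At 29: no right child.
At 14: go right to 37.
  Visit 37.
  At 37: no left child.
  At 37: go right to 28.
    28 is a leaf — visit 28.

14, 29, 27, 12, 35, 21, 3, 32, 33, 37, 28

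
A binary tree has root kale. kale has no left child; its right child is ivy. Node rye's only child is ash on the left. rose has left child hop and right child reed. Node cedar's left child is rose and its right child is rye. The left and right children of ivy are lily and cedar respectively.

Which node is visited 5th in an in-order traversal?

In-order visits the left subtree, then the node, then the right subtree.
At kale: no left child.
Visit kale.
At kale: go right to ivy.
  At ivy: go left to lily.
    lily is a leaf — visit lily.
  Visit ivy.
  At ivy: go right to cedar.
    At cedar: go left to rose.
      At rose: go left to hop.
        hop is a leaf — visit hop.
      Visit rose.
      At rose: go right to reed.
        reed is a leaf — visit reed.
    Visit cedar.
    At cedar: go right to rye.
      At rye: go left to ash.
        ash is a leaf — visit ash.
      Visit rye.
      At rye: no right child.
Full in-order sequence: kale, lily, ivy, hop, rose, reed, cedar, ash, rye.

rose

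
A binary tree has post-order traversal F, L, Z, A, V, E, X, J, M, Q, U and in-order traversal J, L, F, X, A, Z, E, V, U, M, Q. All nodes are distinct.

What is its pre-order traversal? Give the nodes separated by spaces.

The last element of post-order is the root; it splits in-order into left and right subtrees.
Root U: left subtree has 8 nodes {J, L, F, X, A, Z, E, V}, right has 2 {M, Q}.
  Root J: left subtree has 0 nodes { }, right has 7 {L, F, X, A, Z, E, V}.
    Root X: left subtree has 2 nodes {L, F}, right has 4 {A, Z, E, V}.
      Root L: left subtree has 0 nodes { }, right has 1 {F}.
      Root E: left subtree has 2 nodes {A, Z}, right has 1 {V}.
        Root A: left subtree has 0 nodes { }, right has 1 {Z}.
  Root Q: left subtree has 1 node {M}, right has 0 { }.

U J X L F E A Z V Q M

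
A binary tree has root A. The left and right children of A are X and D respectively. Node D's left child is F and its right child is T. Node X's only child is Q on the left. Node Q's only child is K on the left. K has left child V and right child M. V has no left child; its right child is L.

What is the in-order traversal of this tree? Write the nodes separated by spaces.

In-order visits the left subtree, then the node, then the right subtree.
At A: go left to X.
  At X: go left to Q.
    At Q: go left to K.
      At K: go left to V.
        At V: no left child.
        Visit V.
        At V: go right to L.
          L is a leaf — visit L.
      Visit K.
      At K: go right to M.
        M is a leaf — visit M.
    Visit Q.
    At Q: no right child.
  Visit X.
  At X: no right child.
Visit A.
At A: go right to D.
  At D: go left to F.
    F is a leaf — visit F.
  Visit D.
  At D: go right to T.
    T is a leaf — visit T.

V L K M Q X A F D T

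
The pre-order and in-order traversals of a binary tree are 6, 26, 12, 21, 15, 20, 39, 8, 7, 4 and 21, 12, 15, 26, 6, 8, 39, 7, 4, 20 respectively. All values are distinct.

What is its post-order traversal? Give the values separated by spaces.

The first element of pre-order is the root; it splits in-order into left and right subtrees.
Root 6: left subtree has 4 nodes {21, 12, 15, 26}, right has 5 {8, 39, 7, 4, 20}.
  Root 26: left subtree has 3 nodes {21, 12, 15}, right has 0 { }.
    Root 12: left subtree has 1 node {21}, right has 1 {15}.
  Root 20: left subtree has 4 nodes {8, 39, 7, 4}, right has 0 { }.
    Root 39: left subtree has 1 node {8}, right has 2 {7, 4}.
      Root 7: left subtree has 0 nodes { }, right has 1 {4}.

21 15 12 26 8 4 7 39 20 6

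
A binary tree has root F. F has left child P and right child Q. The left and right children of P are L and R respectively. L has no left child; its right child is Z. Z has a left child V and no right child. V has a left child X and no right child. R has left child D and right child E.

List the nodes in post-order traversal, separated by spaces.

X V Z L D E R P Q F

Post-order visits the left subtree, then the right subtree, then the node.
At F: go left to P.
  At P: go left to L.
    At L: no left child.
    At L: go right to Z.
      At Z: go left to V.
        At V: go left to X.
          X is a leaf — visit X.
        At V: no right child.
        Visit V.
      At Z: no right child.
      Visit Z.
    Visit L.
  At P: go right to R.
    At R: go left to D.
      D is a leaf — visit D.
    At R: go right to E.
      E is a leaf — visit E.
    Visit R.
  Visit P.
At F: go right to Q.
  Q is a leaf — visit Q.
Visit F.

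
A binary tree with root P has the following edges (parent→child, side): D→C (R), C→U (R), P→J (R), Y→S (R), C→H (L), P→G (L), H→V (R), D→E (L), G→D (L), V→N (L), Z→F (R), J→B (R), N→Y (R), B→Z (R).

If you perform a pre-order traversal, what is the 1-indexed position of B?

Pre-order visits the node, then its left subtree, then its right subtree.
Visit P.
At P: go left to G.
  Visit G.
  At G: go left to D.
    Visit D.
    At D: go left to E.
      E is a leaf — visit E.
    At D: go right to C.
      Visit C.
      At C: go left to H.
        Visit H.
        At H: no left child.
        At H: go right to V.
          Visit V.
          At V: go left to N.
            Visit N.
            At N: no left child.
            At N: go right to Y.
              Visit Y.
              At Y: no left child.
              At Y: go right to S.
                S is a leaf — visit S.
          At V: no right child.
      At C: go right to U.
        U is a leaf — visit U.
  At G: no right child.
At P: go right to J.
  Visit J.
  At J: no left child.
  At J: go right to B.
    Visit B.
    At B: no left child.
    At B: go right to Z.
      Visit Z.
      At Z: no left child.
      At Z: go right to F.
        F is a leaf — visit F.
Full pre-order sequence: P, G, D, E, C, H, V, N, Y, S, U, J, B, Z, F.

13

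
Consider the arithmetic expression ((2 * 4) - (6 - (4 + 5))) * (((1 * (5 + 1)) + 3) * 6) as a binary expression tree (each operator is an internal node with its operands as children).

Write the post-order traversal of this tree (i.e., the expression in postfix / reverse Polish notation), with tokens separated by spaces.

Post-order on an expression tree gives postfix notation: for each operator, emit left operand, right operand, then the operator.

2 4 * 6 4 5 + - - 1 5 1 + * 3 + 6 * *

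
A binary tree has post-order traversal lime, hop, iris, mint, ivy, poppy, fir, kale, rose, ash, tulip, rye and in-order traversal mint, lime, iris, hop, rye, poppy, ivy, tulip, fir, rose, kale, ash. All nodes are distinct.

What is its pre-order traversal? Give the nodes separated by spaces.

rye mint iris lime hop tulip poppy ivy ash rose fir kale

The last element of post-order is the root; it splits in-order into left and right subtrees.
Root rye: left subtree has 4 nodes {mint, lime, iris, hop}, right has 7 {poppy, ivy, tulip, fir, rose, kale, ash}.
  Root mint: left subtree has 0 nodes { }, right has 3 {lime, iris, hop}.
    Root iris: left subtree has 1 node {lime}, right has 1 {hop}.
  Root tulip: left subtree has 2 nodes {poppy, ivy}, right has 4 {fir, rose, kale, ash}.
    Root poppy: left subtree has 0 nodes { }, right has 1 {ivy}.
    Root ash: left subtree has 3 nodes {fir, rose, kale}, right has 0 { }.
      Root rose: left subtree has 1 node {fir}, right has 1 {kale}.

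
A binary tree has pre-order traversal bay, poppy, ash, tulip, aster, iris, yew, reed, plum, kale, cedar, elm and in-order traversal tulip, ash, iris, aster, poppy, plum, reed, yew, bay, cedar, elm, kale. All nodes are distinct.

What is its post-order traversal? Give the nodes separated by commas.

The first element of pre-order is the root; it splits in-order into left and right subtrees.
Root bay: left subtree has 8 nodes {tulip, ash, iris, aster, poppy, plum, reed, yew}, right has 3 {cedar, elm, kale}.
  Root poppy: left subtree has 4 nodes {tulip, ash, iris, aster}, right has 3 {plum, reed, yew}.
    Root ash: left subtree has 1 node {tulip}, right has 2 {iris, aster}.
      Root aster: left subtree has 1 node {iris}, right has 0 { }.
    Root yew: left subtree has 2 nodes {plum, reed}, right has 0 { }.
      Root reed: left subtree has 1 node {plum}, right has 0 { }.
  Root kale: left subtree has 2 nodes {cedar, elm}, right has 0 { }.
    Root cedar: left subtree has 0 nodes { }, right has 1 {elm}.

tulip, iris, aster, ash, plum, reed, yew, poppy, elm, cedar, kale, bay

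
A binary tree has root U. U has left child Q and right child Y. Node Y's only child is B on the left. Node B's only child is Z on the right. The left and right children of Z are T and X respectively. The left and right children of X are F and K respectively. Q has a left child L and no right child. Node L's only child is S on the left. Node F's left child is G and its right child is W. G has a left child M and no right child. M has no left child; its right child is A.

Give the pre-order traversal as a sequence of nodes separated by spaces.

Pre-order visits the node, then its left subtree, then its right subtree.
Visit U.
At U: go left to Q.
  Visit Q.
  At Q: go left to L.
    Visit L.
    At L: go left to S.
      S is a leaf — visit S.
    At L: no right child.
  At Q: no right child.
At U: go right to Y.
  Visit Y.
  At Y: go left to B.
    Visit B.
    At B: no left child.
    At B: go right to Z.
      Visit Z.
      At Z: go left to T.
        T is a leaf — visit T.
      At Z: go right to X.
        Visit X.
        At X: go left to F.
          Visit F.
          At F: go left to G.
            Visit G.
            At G: go left to M.
              Visit M.
              At M: no left child.
              At M: go right to A.
                A is a leaf — visit A.
            At G: no right child.
          At F: go right to W.
            W is a leaf — visit W.
        At X: go right to K.
          K is a leaf — visit K.
  At Y: no right child.

U Q L S Y B Z T X F G M A W K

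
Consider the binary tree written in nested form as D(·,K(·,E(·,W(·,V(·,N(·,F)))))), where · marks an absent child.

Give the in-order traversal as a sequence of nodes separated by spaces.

D K E W V N F

In-order visits the left subtree, then the node, then the right subtree.
At D: no left child.
Visit D.
At D: go right to K.
  At K: no left child.
  Visit K.
  At K: go right to E.
    At E: no left child.
    Visit E.
    At E: go right to W.
      At W: no left child.
      Visit W.
      At W: go right to V.
        At V: no left child.
        Visit V.
        At V: go right to N.
          At N: no left child.
          Visit N.
          At N: go right to F.
            F is a leaf — visit F.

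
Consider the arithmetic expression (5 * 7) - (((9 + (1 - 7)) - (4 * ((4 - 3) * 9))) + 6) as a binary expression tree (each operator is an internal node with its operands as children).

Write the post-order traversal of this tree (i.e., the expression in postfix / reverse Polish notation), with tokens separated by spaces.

Post-order on an expression tree gives postfix notation: for each operator, emit left operand, right operand, then the operator.

5 7 * 9 1 7 - + 4 4 3 - 9 * * - 6 + -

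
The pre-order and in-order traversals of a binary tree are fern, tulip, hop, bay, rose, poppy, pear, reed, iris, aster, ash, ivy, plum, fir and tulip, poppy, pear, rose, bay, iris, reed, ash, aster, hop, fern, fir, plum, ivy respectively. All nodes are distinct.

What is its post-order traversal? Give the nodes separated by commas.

pear, poppy, rose, iris, ash, aster, reed, bay, hop, tulip, fir, plum, ivy, fern

The first element of pre-order is the root; it splits in-order into left and right subtrees.
Root fern: left subtree has 10 nodes {tulip, poppy, pear, rose, bay, iris, reed, ash, aster, hop}, right has 3 {fir, plum, ivy}.
  Root tulip: left subtree has 0 nodes { }, right has 9 {poppy, pear, rose, bay, iris, reed, ash, aster, hop}.
    Root hop: left subtree has 8 nodes {poppy, pear, rose, bay, iris, reed, ash, aster}, right has 0 { }.
      Root bay: left subtree has 3 nodes {poppy, pear, rose}, right has 4 {iris, reed, ash, aster}.
        Root rose: left subtree has 2 nodes {poppy, pear}, right has 0 { }.
          Root poppy: left subtree has 0 nodes { }, right has 1 {pear}.
        Root reed: left subtree has 1 node {iris}, right has 2 {ash, aster}.
          Root aster: left subtree has 1 node {ash}, right has 0 { }.
  Root ivy: left subtree has 2 nodes {fir, plum}, right has 0 { }.
    Root plum: left subtree has 1 node {fir}, right has 0 { }.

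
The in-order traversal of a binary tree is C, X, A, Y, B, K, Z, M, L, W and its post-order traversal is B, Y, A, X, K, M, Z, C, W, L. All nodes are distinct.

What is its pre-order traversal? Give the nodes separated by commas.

L, C, Z, K, X, A, Y, B, M, W

The last element of post-order is the root; it splits in-order into left and right subtrees.
Root L: left subtree has 8 nodes {C, X, A, Y, B, K, Z, M}, right has 1 {W}.
  Root C: left subtree has 0 nodes { }, right has 7 {X, A, Y, B, K, Z, M}.
    Root Z: left subtree has 5 nodes {X, A, Y, B, K}, right has 1 {M}.
      Root K: left subtree has 4 nodes {X, A, Y, B}, right has 0 { }.
        Root X: left subtree has 0 nodes { }, right has 3 {A, Y, B}.
          Root A: left subtree has 0 nodes { }, right has 2 {Y, B}.
            Root Y: left subtree has 0 nodes { }, right has 1 {B}.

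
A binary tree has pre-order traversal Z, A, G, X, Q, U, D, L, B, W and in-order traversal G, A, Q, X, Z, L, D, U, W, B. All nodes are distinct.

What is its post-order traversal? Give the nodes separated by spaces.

G Q X A L D W B U Z

The first element of pre-order is the root; it splits in-order into left and right subtrees.
Root Z: left subtree has 4 nodes {G, A, Q, X}, right has 5 {L, D, U, W, B}.
  Root A: left subtree has 1 node {G}, right has 2 {Q, X}.
    Root X: left subtree has 1 node {Q}, right has 0 { }.
  Root U: left subtree has 2 nodes {L, D}, right has 2 {W, B}.
    Root D: left subtree has 1 node {L}, right has 0 { }.
    Root B: left subtree has 1 node {W}, right has 0 { }.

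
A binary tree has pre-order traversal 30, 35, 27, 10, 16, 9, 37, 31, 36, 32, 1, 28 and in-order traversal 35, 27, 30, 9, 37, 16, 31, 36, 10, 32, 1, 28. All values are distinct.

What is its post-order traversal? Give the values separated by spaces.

27 35 37 9 36 31 16 28 1 32 10 30

The first element of pre-order is the root; it splits in-order into left and right subtrees.
Root 30: left subtree has 2 nodes {35, 27}, right has 9 {9, 37, 16, 31, 36, 10, 32, 1, 28}.
  Root 35: left subtree has 0 nodes { }, right has 1 {27}.
  Root 10: left subtree has 5 nodes {9, 37, 16, 31, 36}, right has 3 {32, 1, 28}.
    Root 16: left subtree has 2 nodes {9, 37}, right has 2 {31, 36}.
      Root 9: left subtree has 0 nodes { }, right has 1 {37}.
      Root 31: left subtree has 0 nodes { }, right has 1 {36}.
    Root 32: left subtree has 0 nodes { }, right has 2 {1, 28}.
      Root 1: left subtree has 0 nodes { }, right has 1 {28}.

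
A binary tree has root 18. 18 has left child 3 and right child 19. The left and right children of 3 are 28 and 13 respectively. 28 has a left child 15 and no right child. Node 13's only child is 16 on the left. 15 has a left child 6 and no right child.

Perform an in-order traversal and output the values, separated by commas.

In-order visits the left subtree, then the node, then the right subtree.
At 18: go left to 3.
  At 3: go left to 28.
    At 28: go left to 15.
      At 15: go left to 6.
        6 is a leaf — visit 6.
      Visit 15.
      At 15: no right child.
    Visit 28.
    At 28: no right child.
  Visit 3.
  At 3: go right to 13.
    At 13: go left to 16.
      16 is a leaf — visit 16.
    Visit 13.
    At 13: no right child.
Visit 18.
At 18: go right to 19.
  19 is a leaf — visit 19.

6, 15, 28, 3, 16, 13, 18, 19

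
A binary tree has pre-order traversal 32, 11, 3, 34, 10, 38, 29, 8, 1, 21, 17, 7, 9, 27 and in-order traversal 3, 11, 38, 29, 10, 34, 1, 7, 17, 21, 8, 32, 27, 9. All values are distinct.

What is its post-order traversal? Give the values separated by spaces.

3 29 38 10 7 17 21 1 8 34 11 27 9 32

The first element of pre-order is the root; it splits in-order into left and right subtrees.
Root 32: left subtree has 11 nodes {3, 11, 38, 29, 10, 34, 1, 7, 17, 21, 8}, right has 2 {27, 9}.
  Root 11: left subtree has 1 node {3}, right has 9 {38, 29, 10, 34, 1, 7, 17, 21, 8}.
    Root 34: left subtree has 3 nodes {38, 29, 10}, right has 5 {1, 7, 17, 21, 8}.
      Root 10: left subtree has 2 nodes {38, 29}, right has 0 { }.
        Root 38: left subtree has 0 nodes { }, right has 1 {29}.
      Root 8: left subtree has 4 nodes {1, 7, 17, 21}, right has 0 { }.
        Root 1: left subtree has 0 nodes { }, right has 3 {7, 17, 21}.
          Root 21: left subtree has 2 nodes {7, 17}, right has 0 { }.
            Root 17: left subtree has 1 node {7}, right has 0 { }.
  Root 9: left subtree has 1 node {27}, right has 0 { }.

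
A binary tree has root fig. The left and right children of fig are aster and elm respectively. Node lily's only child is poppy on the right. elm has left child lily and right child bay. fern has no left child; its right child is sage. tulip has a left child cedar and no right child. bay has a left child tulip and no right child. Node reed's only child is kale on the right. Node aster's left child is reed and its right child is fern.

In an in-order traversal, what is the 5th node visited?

In-order visits the left subtree, then the node, then the right subtree.
At fig: go left to aster.
  At aster: go left to reed.
    At reed: no left child.
    Visit reed.
    At reed: go right to kale.
      kale is a leaf — visit kale.
  Visit aster.
  At aster: go right to fern.
    At fern: no left child.
    Visit fern.
    At fern: go right to sage.
      sage is a leaf — visit sage.
Visit fig.
At fig: go right to elm.
  At elm: go left to lily.
    At lily: no left child.
    Visit lily.
    At lily: go right to poppy.
      poppy is a leaf — visit poppy.
  Visit elm.
  At elm: go right to bay.
    At bay: go left to tulip.
      At tulip: go left to cedar.
        cedar is a leaf — visit cedar.
      Visit tulip.
      At tulip: no right child.
    Visit bay.
    At bay: no right child.
Full in-order sequence: reed, kale, aster, fern, sage, fig, lily, poppy, elm, cedar, tulip, bay.

sage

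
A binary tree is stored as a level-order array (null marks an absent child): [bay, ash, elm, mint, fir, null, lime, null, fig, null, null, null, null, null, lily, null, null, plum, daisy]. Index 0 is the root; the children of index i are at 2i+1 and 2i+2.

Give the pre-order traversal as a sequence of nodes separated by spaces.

Pre-order visits the node, then its left subtree, then its right subtree.
Visit bay.
At bay: go left to ash.
  Visit ash.
  At ash: go left to mint.
    Visit mint.
    At mint: no left child.
    At mint: go right to fig.
      Visit fig.
      At fig: go left to plum.
        plum is a leaf — visit plum.
      At fig: go right to daisy.
        daisy is a leaf — visit daisy.
  At ash: go right to fir.
    fir is a leaf — visit fir.
At bay: go right to elm.
  Visit elm.
  At elm: no left child.
  At elm: go right to lime.
    Visit lime.
    At lime: no left child.
    At lime: go right to lily.
      lily is a leaf — visit lily.

bay ash mint fig plum daisy fir elm lime lily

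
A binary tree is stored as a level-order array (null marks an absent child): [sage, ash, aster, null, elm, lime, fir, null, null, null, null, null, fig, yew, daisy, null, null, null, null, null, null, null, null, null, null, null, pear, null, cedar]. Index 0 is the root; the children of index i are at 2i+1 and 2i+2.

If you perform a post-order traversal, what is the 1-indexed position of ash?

2

Post-order visits the left subtree, then the right subtree, then the node.
At sage: go left to ash.
  At ash: no left child.
  At ash: go right to elm.
    elm is a leaf — visit elm.
  Visit ash.
At sage: go right to aster.
  At aster: go left to lime.
    At lime: no left child.
    At lime: go right to fig.
      At fig: no left child.
      At fig: go right to pear.
        pear is a leaf — visit pear.
      Visit fig.
    Visit lime.
  At aster: go right to fir.
    At fir: go left to yew.
      At yew: no left child.
      At yew: go right to cedar.
        cedar is a leaf — visit cedar.
      Visit yew.
    At fir: go right to daisy.
      daisy is a leaf — visit daisy.
    Visit fir.
  Visit aster.
Visit sage.
Full post-order sequence: elm, ash, pear, fig, lime, cedar, yew, daisy, fir, aster, sage.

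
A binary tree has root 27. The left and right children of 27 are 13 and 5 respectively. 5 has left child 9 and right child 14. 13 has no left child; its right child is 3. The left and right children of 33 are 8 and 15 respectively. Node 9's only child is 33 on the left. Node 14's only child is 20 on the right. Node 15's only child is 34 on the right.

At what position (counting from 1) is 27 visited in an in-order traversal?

In-order visits the left subtree, then the node, then the right subtree.
At 27: go left to 13.
  At 13: no left child.
  Visit 13.
  At 13: go right to 3.
    3 is a leaf — visit 3.
Visit 27.
At 27: go right to 5.
  At 5: go left to 9.
    At 9: go left to 33.
      At 33: go left to 8.
        8 is a leaf — visit 8.
      Visit 33.
      At 33: go right to 15.
        At 15: no left child.
        Visit 15.
        At 15: go right to 34.
          34 is a leaf — visit 34.
    Visit 9.
    At 9: no right child.
  Visit 5.
  At 5: go right to 14.
    At 14: no left child.
    Visit 14.
    At 14: go right to 20.
      20 is a leaf — visit 20.
Full in-order sequence: 13, 3, 27, 8, 33, 15, 34, 9, 5, 14, 20.

3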